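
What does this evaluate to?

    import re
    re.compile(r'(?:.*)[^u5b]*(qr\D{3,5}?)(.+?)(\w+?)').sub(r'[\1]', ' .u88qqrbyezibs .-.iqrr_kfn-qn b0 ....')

This matches zero or more of any character (non-capturing group); then zero or more of any character except [u5b]; then the literal 'qr', then 3 to 5 of a non-digit (lazy) (captured); then one or more of any character (lazy) (captured); then one or more of a word character (lazy) (captured).
`\1` in the replacement pulls in group 1's text for each match.

'[qrr_k]-qn b0 ....'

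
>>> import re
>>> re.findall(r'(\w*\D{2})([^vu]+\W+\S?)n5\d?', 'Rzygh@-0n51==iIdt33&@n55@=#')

The pattern matches zero or more of a word character, then exactly 2 of a non-digit (captured); then one or more of any character except [vu], then one or more of a non-word character, then optionally a non-whitespace character (captured); then the literal 'n5', then optionally a digit.
Walking the string: at [0:24] match 'Rzygh@-0n51==iIdt33&@n55', groups = ('Rzygh@-', '0n51==iIdt33&@').
With 2 capturing groups, `findall` returns a 2-tuple per match.

[('Rzygh@-', '0n51==iIdt33&@')]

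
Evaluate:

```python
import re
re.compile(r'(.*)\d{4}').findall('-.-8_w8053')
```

['-.-8_w']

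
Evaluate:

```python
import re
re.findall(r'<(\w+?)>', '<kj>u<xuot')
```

Scanning left to right: at [0:4] match '<kj>', group 1 = 'kj'.
`findall` collects group 1 from the one match (1 total).

['kj']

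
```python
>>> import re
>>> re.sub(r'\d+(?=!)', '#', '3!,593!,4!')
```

Lookahead/lookbehind check context without consuming it, so the matched span excludes the asserted characters.
Every occurrence is swapped for '#'.

'#!,#!,#!'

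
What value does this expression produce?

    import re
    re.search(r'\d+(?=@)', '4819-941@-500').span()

The positive lookaround only admits positions where the adjacent text matches; those characters stay outside the span.
Unlike `match`, `search` isn't anchored — it looks for the pattern anywhere in the string.
The match spans [5:8] → '941'.

(5, 8)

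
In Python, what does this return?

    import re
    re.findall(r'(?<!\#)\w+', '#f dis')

['dis']

Because the assertion is negative and zero-width, positions next to the forbidden text are skipped.
Matches: at [3:6] → 'dis'.
`findall` yields the raw match text (1 of them) because the pattern has no groups.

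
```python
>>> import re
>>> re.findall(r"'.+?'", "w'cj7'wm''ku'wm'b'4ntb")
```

A non-greedy quantifier consumes as few characters as it can — just enough that the remainder of the pattern still matches from where it stops; whatever follows it matches normally.
Matches: at [1:6] → "'cj7'"; at [8:13] → "''ku'"; at [15:18] → "'b'".
With no groups in the pattern, `findall` gives back each whole match — 3 here.

["'cj7'", "''ku'", "'b'"]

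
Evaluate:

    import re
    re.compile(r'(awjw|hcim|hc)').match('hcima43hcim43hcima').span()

(0, 4)

Branches in `(...|...)` are attempted left-to-right; the first branch that allows the whole pattern to succeed is taken.
`re.match` won't scan ahead — the pattern has to work from the very first character.
The match spans [0:4] → 'hcim'.
Captured: group 1 = 'hcim'.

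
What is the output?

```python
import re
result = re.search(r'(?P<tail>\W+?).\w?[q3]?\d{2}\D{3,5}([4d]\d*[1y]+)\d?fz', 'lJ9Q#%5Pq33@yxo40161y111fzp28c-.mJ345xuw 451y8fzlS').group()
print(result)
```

#%5Pq33@yxo40161y111fz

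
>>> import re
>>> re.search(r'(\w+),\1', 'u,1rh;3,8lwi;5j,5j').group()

'5j,5j'

A backreference is literal: `\1` must see the identical characters the first group matched.
`search` walks the string left to right and returns the first match it finds.
The match spans [13:18] → '5j,5j'.
Captured: group 1 = '5j'.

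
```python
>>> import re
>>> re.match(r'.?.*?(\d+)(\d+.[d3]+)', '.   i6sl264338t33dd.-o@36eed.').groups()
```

('26433', '8t33dd')

This matches optionally any character, then zero or more of any character (lazy); then one or more of a digit (captured); then one or more of a digit, then any character, then one or more of one of [d3] (captured).
Because the quantifier is non-greedy, it stops expanding at the earliest point where the rest of the pattern can succeed.
With `match`, the pattern is implicitly anchored at the beginning.
The match spans [0:19] → '.   i6sl264338t33dd'.
Captured: group 1 = '26433', group 2 = '8t33dd'.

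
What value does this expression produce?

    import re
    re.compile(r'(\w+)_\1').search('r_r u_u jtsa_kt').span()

`\1` is not a pattern — it's the concrete string captured by group 1, re-applied verbatim.
The match spans [0:3] → 'r_r'.

(0, 3)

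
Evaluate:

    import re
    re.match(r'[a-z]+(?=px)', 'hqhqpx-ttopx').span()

(0, 4)

The positive lookaround only admits positions where the adjacent text matches; those characters stay outside the span.
`match` is anchored at position 0; if the pattern doesn't fit there, it returns None.
The match spans [0:4] → 'hqhq'.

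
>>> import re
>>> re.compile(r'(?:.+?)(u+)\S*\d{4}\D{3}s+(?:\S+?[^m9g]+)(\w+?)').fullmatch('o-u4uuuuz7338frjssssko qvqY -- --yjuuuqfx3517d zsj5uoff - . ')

None

This matches one or more of any character (lazy) (non-capturing group); then one or more of a literal 'u' (captured); then zero or more of a non-whitespace character, then exactly 4 of a digit; then exactly 3 of a non-digit, then one or more of the literal 's'; then one or more of a non-whitespace character (lazy), then one or more of any character except [m9g] (non-capturing group); then one or more of a word character (lazy) (captured).
For `fullmatch`, every character of the input must be accounted for by the pattern.
Here there's no way to consume every character, so the call returns None.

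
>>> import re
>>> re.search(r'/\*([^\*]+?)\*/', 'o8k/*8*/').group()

'/*8*/'

The match spans [3:8] → '/*8*/'.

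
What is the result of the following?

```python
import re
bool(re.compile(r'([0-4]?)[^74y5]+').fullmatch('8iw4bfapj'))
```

This matches optionally a character in [0-4] (captured); then one or more of any character except [74y5].
`fullmatch` succeeds only if the pattern covers the string from start to end.
Here there's no way to consume every character, so the call returns None, and `bool(None)` is False.

False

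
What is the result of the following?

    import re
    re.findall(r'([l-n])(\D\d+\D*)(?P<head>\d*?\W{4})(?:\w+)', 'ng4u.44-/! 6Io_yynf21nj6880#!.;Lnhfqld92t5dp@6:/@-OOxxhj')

Pattern: a character in [l-n] (captured); then a non-digit, then one or more of a digit, then zero or more of a non-digit (captured); then zero or more of a digit (lazy), then exactly 4 of a non-word character (captured as 'head'); then one or more of a word character (non-capturing group).
Matches: at [0:27] match 'ng4u.44-/! 6Io_yynf21nj6880', groups = ('n', 'g4u.', '44-/! ').
With 3 capturing groups, `findall` returns a 3-tuple per match.

[('n', 'g4u.', '44-/! ')]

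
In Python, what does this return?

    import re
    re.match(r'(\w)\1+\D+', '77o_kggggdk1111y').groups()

The match spans [0:11] → '77o_kggggdk'.
Captured: group 1 = '7'.

('7',)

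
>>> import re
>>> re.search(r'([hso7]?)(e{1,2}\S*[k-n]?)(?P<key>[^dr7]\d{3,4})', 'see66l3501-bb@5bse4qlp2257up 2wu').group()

Pattern: optionally one of [hso7] (captured); then 1 to 2 of the literal 'e', then zero or more of a non-whitespace character, then optionally a character in [k-n] (captured); then any character except [dr7], then 3 to 4 of a digit (captured as 'key').
`re.search` tries every starting position until one works.
The match spans [0:26] → 'see66l3501-bb@5bse4qlp2257'.
Captured: group 1 = 's', group 2 = 'ee66l3501-bb@5bse4qlp', group 3 = '2257'.

'see66l3501-bb@5bse4qlp2257'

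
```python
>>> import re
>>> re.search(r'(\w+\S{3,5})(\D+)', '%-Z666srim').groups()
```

The pattern matches one or more of a word character, then 3 to 5 of a non-whitespace character (captured); then one or more of a non-digit (captured).
Unlike `match`, `search` isn't anchored — it looks for the pattern anywhere in the string.
The match spans [2:10] → 'Z666srim'.
Captured: group 1 = 'Z666sri', group 2 = 'm'.

('Z666sri', 'm')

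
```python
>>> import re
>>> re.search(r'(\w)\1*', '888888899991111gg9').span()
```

(0, 7)

`\1` is not a pattern — it's the concrete string captured by group 1, re-applied verbatim.
The match spans [0:7] → '8888888'.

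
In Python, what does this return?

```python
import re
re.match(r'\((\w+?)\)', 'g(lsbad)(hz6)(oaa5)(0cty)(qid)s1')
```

`re.match` only tries the pattern at the start of the string.
Here the pattern fails at index 0, so the call returns None.

None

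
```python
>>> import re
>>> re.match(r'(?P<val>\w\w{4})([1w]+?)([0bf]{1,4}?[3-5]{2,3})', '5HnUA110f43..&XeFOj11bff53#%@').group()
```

The pattern matches a word character, then exactly 4 of a word character (captured as 'val'); then one or more of one of [1w] (lazy) (captured); then 1 to 4 of one of [0bf] (lazy), then 2 to 3 of a character in [3-5] (captured).
`re.match` won't scan ahead — the pattern has to work from the very first character.
The match spans [0:11] → '5HnUA110f43'.
Captured: group 1 = '5HnUA', group 2 = '11', group 3 = '0f43'.

'5HnUA110f43'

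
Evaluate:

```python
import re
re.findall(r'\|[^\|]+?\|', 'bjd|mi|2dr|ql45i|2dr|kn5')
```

Scanning left to right: at [3:7] → '|mi|'; at [10:17] → '|ql45i|'.
With no groups in the pattern, `findall` gives back each whole match — 2 here.

['|mi|', '|ql45i|']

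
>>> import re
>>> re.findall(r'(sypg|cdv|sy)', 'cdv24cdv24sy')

['cdv', 'cdv', 'sy']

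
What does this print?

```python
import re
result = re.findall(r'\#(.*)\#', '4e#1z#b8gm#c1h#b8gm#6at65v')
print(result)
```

Matches: at [2:20] match '#1z#b8gm#c1h#b8gm#', group 1 = '1z#b8gm#c1h#b8gm'.
With a single group, `findall` returns only what that group captured — 1 item.

['1z#b8gm#c1h#b8gm']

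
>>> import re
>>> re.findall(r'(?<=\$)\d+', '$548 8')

['548']

The positive lookaround only admits positions where the adjacent text matches; those characters stay outside the span.
Walking the string: at [1:4] → '548'.
`findall` yields the raw match text (1 of them) because the pattern has no groups.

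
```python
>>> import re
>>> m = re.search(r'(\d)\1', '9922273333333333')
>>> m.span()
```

`\1` has to match the exact text group 1 already captured.
The match spans [0:2] → '99'.

(0, 2)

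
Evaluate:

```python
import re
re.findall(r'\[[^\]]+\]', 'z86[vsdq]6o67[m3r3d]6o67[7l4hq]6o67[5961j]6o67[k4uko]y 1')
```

['[vsdq]', '[m3r3d]', '[7l4hq]', '[5961j]', '[k4uko]']

Matches: at [3:9] → '[vsdq]'; at [13:20] → '[m3r3d]'; at [24:31] → '[7l4hq]'; at [35:42] → '[5961j]'; at [46:53] → '[k4uko]'.
Since nothing is captured, `findall` lists the 5 matched substrings directly.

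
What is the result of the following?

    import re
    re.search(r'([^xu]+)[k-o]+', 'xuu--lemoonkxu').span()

This matches one or more of any character except [xu] (captured); then one or more of a character in [k-o].
The match spans [3:12] → '--lemoonk'.

(3, 12)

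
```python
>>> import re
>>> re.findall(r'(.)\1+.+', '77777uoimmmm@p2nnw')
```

['7']

`\1` is not a pattern — it's the concrete string captured by group 1, re-applied verbatim.
Scanning left to right: at [0:18] match '77777uoimmmm@p2nnw', group 1 = '7'.
One capturing group, so `findall` returns just the captured substring from the one match — 1 in all.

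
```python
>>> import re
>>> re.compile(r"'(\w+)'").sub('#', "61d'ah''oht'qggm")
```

Every occurrence is swapped for '#'.

'61d##qggm'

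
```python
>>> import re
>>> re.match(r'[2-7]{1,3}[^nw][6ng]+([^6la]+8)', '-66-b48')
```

None

Pattern: 1 to 3 of a character in [2-7]; then any character except [nw], then one or more of one of [6ng]; then one or more of any character except [6la], then a literal '8' (captured).
`re.match` only tries the pattern at the start of the string.
Here position 0 doesn't satisfy it, so the call returns None.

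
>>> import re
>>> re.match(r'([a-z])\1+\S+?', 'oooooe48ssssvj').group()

'oooooe'

With `match`, the pattern is implicitly anchored at the beginning.
The match spans [0:6] → 'oooooe'.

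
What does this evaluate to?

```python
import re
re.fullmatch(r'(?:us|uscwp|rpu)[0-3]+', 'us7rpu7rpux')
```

For `fullmatch`, every character of the input must be accounted for by the pattern.
Here there's no way to consume every character, so the call returns None.

None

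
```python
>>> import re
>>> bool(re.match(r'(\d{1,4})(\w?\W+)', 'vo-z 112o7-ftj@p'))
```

`re.match` only tries the pattern at the start of the string.
Here the pattern fails at index 0, so the call returns None, and `bool(None)` is False.

False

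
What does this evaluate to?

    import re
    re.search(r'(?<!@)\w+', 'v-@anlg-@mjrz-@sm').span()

(0, 1)

`(?!…)`/`(?<!…)` only lets a position through if the neighbouring text does NOT match; no characters are consumed.
The match spans [0:1] → 'v'.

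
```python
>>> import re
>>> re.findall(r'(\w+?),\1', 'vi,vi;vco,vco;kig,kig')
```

`\1` has to match the exact text group 1 already captured.
Matches: at [0:5] match 'vi,vi', group 1 = 'vi'; at [6:13] match 'vco,vco', group 1 = 'vco'; at [14:21] match 'kig,kig', group 1 = 'kig'.
With a single group, `findall` returns only what that group captured — 3 items.

['vi', 'vco', 'kig']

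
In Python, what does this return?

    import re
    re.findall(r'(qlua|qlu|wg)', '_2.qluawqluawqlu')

Alternation isn't longest-match — the leftmost alternative that fits at this position is chosen.
With a single group, `findall` returns only what that group captured — 3 items.

['qlua', 'qlua', 'qlu']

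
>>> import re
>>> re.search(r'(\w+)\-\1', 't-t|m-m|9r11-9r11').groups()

('t',)

A backreference is literal: `\1` must see the identical characters the first group matched.
`re.search` tries every starting position until one works.
The match spans [0:3] → 't-t'.
Captured: group 1 = 't'.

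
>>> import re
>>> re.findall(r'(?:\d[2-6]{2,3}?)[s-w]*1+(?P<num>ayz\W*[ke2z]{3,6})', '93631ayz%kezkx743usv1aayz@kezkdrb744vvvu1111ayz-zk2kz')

The pattern matches a digit, then 2 to 3 of a character in [2-6] (lazy) (non-capturing group); then zero or more of a character in [s-w], then one or more of a literal '1'; then the literal 'ayz', then zero or more of a non-word character, then 3 to 6 of one of [ke2z] (captured as 'num').
Scanning left to right: at [0:13] match '93631ayz%kezk', group 1 = 'ayz%kezk'; at [33:53] match '744vvvu1111ayz-zk2kz', group 1 = 'ayz-zk2kz'.
`findall` collects group 1 from each match (2 total).

['ayz%kezk', 'ayz-zk2kz']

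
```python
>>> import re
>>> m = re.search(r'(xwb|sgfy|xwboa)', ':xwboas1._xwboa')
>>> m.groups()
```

Alternation isn't longest-match — the leftmost alternative that fits at this position is chosen.
`search` walks the string left to right and returns the first match it finds.
The match spans [1:4] → 'xwb'.
Captured: group 1 = 'xwb'.

('xwb',)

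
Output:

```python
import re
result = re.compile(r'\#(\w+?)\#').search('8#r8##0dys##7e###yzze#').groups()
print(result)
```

`re.search` tries every starting position until one works.
The match spans [1:5] → '#r8#'.
Captured: group 1 = 'r8'.

('r8',)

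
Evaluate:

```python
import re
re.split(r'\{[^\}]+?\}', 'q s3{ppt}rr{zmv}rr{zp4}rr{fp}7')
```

Each match becomes a cut point; 5 segments remain.

['q s3', 'rr', 'rr', 'rr', '7']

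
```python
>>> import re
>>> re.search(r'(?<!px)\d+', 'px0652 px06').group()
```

'652'

`(?!…)`/`(?<!…)` only lets a position through if the neighbouring text does NOT match; no characters are consumed.
The match spans [3:6] → '652'.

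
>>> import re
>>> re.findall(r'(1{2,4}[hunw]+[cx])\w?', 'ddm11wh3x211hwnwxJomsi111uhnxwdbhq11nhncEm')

['11hwnwx', '111uhnx', '11nhnc']

The pattern matches 2 to 4 of the literal '1', then one or more of one of [hunw], then one of [cx] (captured); then optionally a word character.
With a single group, `findall` returns only what that group captured — 3 items.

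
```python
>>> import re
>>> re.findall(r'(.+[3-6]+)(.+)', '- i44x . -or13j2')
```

The pattern matches one or more of any character, then one or more of a character in [3-6] (captured); then one or more of any character (captured).
Walking the string: at [0:16] match '- i44x . -or13j2', groups = ('- i44x . -or13', 'j2').
2 groups means the one result is a tuple of 2 captured strings — 1 here.

[('- i44x . -or13', 'j2')]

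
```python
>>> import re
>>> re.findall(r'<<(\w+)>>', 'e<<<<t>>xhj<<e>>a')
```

['t', 'e']

Walking the string: at [3:8] match '<<t>>', group 1 = 't'; at [11:16] match '<<e>>', group 1 = 'e'.
With a single group, `findall` returns only what that group captured — 2 items.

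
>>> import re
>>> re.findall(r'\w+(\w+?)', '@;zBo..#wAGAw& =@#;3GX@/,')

Pattern: one or more of a word character; then one or more of a word character (lazy) (captured).
`findall` collects group 1 from each match (3 total).

['o', 'w', 'X']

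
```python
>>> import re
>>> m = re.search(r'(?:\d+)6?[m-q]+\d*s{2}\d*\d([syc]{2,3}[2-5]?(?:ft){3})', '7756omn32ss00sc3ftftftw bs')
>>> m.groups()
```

('sc3ftftft',)

The match spans [0:22] → '7756omn32ss00sc3ftftft'.
Captured: group 1 = 'sc3ftftft'.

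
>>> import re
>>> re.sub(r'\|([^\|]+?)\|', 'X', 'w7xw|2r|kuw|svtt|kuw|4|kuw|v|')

Matches: at [4:8] → '|2r|'; at [11:17] → '|svtt|'; at [20:23] → '|4|'; at [26:29] → '|v|'.
Every occurrence is swapped for 'X'.

'w7xwXkuwXkuwXkuwX'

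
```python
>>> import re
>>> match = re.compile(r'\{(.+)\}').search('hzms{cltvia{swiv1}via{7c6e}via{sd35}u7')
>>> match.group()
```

The match spans [4:36] → '{cltvia{swiv1}via{7c6e}via{sd35}'.

'{cltvia{swiv1}via{7c6e}via{sd35}'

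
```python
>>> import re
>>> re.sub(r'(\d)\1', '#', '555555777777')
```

`\1` is not a pattern — it's the concrete string captured by group 1, re-applied verbatim.
`sub` substitutes '#' at each match site.

'######'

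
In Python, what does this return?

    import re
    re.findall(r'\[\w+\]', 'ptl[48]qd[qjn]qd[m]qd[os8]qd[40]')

['[48]', '[qjn]', '[m]', '[os8]', '[40]']

Walking the string: at [3:7] → '[48]'; at [9:14] → '[qjn]'; at [16:19] → '[m]'; at [21:26] → '[os8]'; at [28:32] → '[40]'.
`findall` yields the raw match text (5 of them) because the pattern has no groups.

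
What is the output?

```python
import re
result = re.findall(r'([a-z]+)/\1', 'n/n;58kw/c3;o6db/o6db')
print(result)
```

`\1` is not a pattern — it's the concrete string captured by group 1, re-applied verbatim.
Walking the string: at [0:3] match 'n/n', group 1 = 'n'.
With a single group, `findall` returns only what that group captured — 1 item.

['n']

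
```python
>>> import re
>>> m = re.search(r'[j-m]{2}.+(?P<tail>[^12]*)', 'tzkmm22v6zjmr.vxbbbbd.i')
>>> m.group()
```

Pattern: exactly 2 of a character in [j-m], then one or more of any character; then zero or more of any character except [12] (captured as 'tail').
`re.search` scans for the first position where the pattern succeeds.
The match spans [2:23] → 'kmm22v6zjmr.vxbbbbd.i'.
Captured: group 1 = ''.

'kmm22v6zjmr.vxbbbbd.i'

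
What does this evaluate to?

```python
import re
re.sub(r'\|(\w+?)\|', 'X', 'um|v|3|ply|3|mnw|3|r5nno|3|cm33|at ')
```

`sub` substitutes 'X' at each match site.

'umX3X3X3X3Xat '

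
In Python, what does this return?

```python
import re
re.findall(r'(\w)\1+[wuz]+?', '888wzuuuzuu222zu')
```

['8', 'u', '2']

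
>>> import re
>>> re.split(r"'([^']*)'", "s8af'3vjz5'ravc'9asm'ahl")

Matches to split on: at [4:11] → "'3vjz5'"; at [15:21] → "'9asm'".
With a capturing group present, the delimiter's captured portion is kept in the result list.

['s8af', '3vjz5', 'ravc', '9asm', 'ahl']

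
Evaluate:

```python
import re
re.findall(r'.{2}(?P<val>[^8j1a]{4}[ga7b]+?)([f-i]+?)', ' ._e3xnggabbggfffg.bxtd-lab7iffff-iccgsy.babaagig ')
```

[('e3xng', 'g'), ('td-lab7', 'i'), ('gsy.babaa', 'g')]

Pattern: exactly 2 of any character; then exactly 4 of any character except [8j1a], then one or more of one of [ga7b] (lazy) (captured as 'val'); then one or more of a character in [f-i] (lazy) (captured).
Lazy quantifiers expand one character at a time until the remainder of the pattern can match.
Matches: at [1:9] match '._e3xngg', groups = ('e3xng', 'g'); at [19:29] match 'bxtd-lab7i', groups = ('td-lab7', 'i'); at [35:47] match 'ccgsy.babaag', groups = ('gsy.babaa', 'g').
Multiple groups make `findall` return tuples — one 2-tuple for each match.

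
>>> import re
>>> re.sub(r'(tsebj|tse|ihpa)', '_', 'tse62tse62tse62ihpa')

`sub` substitutes '_' at each match site.

'_62_62_62_'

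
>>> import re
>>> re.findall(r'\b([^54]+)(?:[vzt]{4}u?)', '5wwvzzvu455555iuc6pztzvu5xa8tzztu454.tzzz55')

Pattern: a word boundary (`\b`, zero-width); then one or more of any character except [54] (captured); then exactly 4 of one of [vzt], then optionally a literal 'u' (non-capturing group).
Because there's exactly one group, `findall` drops the full match and keeps group 1 from the one hit.

['.']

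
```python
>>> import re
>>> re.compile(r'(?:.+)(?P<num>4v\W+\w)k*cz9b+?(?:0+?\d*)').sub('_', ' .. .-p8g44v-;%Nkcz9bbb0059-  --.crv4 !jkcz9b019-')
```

'_-  --.crv4 !jkcz9b019-'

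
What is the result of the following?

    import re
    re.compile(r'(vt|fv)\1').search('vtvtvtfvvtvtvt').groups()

After group 1 captures some text, `\1` only succeeds where that same text appears again.
Unlike `match`, `search` isn't anchored — it looks for the pattern anywhere in the string.
The match spans [0:4] → 'vtvt'.
Captured: group 1 = 'vt'.

('vt',)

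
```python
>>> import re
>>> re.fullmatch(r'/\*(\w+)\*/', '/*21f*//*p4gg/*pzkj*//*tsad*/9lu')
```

None

`re.fullmatch` is like wrapping the pattern in `^…$` (in single-line mode).
Here the string isn't matched end-to-end, so the call returns None.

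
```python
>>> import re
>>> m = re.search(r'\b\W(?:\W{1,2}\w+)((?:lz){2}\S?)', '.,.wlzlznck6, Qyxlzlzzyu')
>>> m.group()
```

Pattern: a word boundary (`\b`, zero-width); then a non-word character; then 1 to 2 of a non-word character, then one or more of a word character (non-capturing group); then the literal 'lz' repeated 2 times, then optionally a non-whitespace character (captured).
`search` walks the string left to right and returns the first match it finds.
The match spans [12:22] → ', Qyxlzlzz'.
Captured: group 1 = 'lzlzz'.

', Qyxlzlzz'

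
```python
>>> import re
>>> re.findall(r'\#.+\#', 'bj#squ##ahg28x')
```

['#squ##']

Matches: at [2:8] → '#squ##'.
No capturing groups, so `findall` returns the 1 full match string.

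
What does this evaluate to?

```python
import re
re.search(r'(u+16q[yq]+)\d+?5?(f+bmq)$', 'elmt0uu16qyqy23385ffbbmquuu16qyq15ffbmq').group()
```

The match spans [24:39] → 'uuu16qyq15ffbmq'.

'uuu16qyq15ffbmq'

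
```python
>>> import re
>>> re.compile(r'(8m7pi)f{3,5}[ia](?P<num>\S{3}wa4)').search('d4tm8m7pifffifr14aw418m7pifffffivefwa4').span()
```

The pattern matches the literal '8m', then the literal '7p', then the literal 'i' (captured); then 3 to 5 of a literal 'f', then one of [ia]; then exactly 3 of a non-whitespace character, then the literal 'wa4' (captured as 'num').
Unlike `match`, `search` isn't anchored — it looks for the pattern anywhere in the string.
The match spans [21:38] → '8m7pifffffivefwa4'.
Captured: group 1 = '8m7pi', group 2 = 'vefwa4'.

(21, 38)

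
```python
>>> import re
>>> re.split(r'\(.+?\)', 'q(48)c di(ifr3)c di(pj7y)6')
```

['q', 'c di', 'c di', '6']

Each match becomes a cut point; 4 segments remain.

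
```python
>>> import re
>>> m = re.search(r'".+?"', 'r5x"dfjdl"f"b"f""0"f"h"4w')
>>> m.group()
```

'"dfjdl"'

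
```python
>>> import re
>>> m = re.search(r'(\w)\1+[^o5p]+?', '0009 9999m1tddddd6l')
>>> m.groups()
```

('0',)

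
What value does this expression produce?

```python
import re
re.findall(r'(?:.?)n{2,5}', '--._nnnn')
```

['_nnnn']

Pattern: optionally any character (non-capturing group); then 2 to 5 of a literal 'n'.
Walking the string: at [3:8] → '_nnnn'.
Since nothing is captured, `findall` lists the 1 matched substring directly.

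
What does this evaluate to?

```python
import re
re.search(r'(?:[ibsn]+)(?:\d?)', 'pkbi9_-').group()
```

'bi9'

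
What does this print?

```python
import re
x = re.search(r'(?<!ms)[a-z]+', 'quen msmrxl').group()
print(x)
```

`(?!…)`/`(?<!…)` only lets a position through if the neighbouring text does NOT match; no characters are consumed.
`re.search` tries every starting position until one works.
The match spans [0:4] → 'quen'.

quen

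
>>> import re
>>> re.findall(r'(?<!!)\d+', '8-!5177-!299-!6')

['8', '177', '99']

Because the assertion is negative and zero-width, positions next to the forbidden text are skipped.
Scanning left to right: at [0:1] → '8'; at [4:7] → '177'; at [10:12] → '99'.
Since nothing is captured, `findall` lists the 3 matched substrings directly.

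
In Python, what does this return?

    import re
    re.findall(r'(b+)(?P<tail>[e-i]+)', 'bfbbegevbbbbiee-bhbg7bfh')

Pattern: one or more of a literal 'b' (captured); then one or more of a character in [e-i] (captured as 'tail').
Matches: at [0:2] match 'bf', groups = ('b', 'f'); at [2:7] match 'bbege', groups = ('bb', 'ege'); at [8:15] match 'bbbbiee', groups = ('bbbb', 'iee'); at [16:18] match 'bh', groups = ('b', 'h'); at [18:20] match 'bg', groups = ('b', 'g'); ….
Multiple groups make `findall` return tuples — one 2-tuple for each match.

[('b', 'f'), ('bb', 'ege'), ('bbbb', 'iee'), ('b', 'h'), ('b', 'g'), ('b', 'fh')]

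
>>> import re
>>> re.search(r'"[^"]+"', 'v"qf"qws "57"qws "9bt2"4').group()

The match spans [1:5] → '"qf"'.

'"qf"'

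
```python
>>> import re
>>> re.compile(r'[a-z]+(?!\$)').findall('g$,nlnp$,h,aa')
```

['nln', 'h', 'aa']

The negative lookaround is zero-width — it rules out positions where the adjacent text would match, without consuming anything.
Walking the string: at [3:6] → 'nln'; at [9:10] → 'h'; at [11:13] → 'aa'.
Since nothing is captured, `findall` lists the 3 matched substrings directly.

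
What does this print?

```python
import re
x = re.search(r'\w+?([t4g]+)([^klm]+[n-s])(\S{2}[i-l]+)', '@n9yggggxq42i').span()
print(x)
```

(1, 13)

Pattern: one or more of a word character (lazy); then one or more of one of [t4g] (captured); then one or more of any character except [klm], then a character in [n-s] (captured); then exactly 2 of a non-whitespace character, then one or more of a character in [i-l] (captured).
`re.search` tries every starting position until one works.
The match spans [1:13] → 'n9yggggxq42i'.
Captured: group 1 = 'gggg', group 2 = 'xq', group 3 = '42i'.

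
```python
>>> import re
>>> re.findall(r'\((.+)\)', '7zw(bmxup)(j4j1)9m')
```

One capturing group, so `findall` returns just the captured substring from the one match — 1 in all.

['bmxup)(j4j1']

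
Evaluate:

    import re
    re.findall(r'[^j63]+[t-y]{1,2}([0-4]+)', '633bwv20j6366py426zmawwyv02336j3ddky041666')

['20', '42', '0233', '041']

`findall` collects group 1 from each match (4 total).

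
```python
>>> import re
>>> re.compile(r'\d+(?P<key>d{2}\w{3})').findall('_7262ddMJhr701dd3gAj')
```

One capturing group, so `findall` returns just the captured substring from each match — 2 in all.

['ddMJh', 'dd3gA']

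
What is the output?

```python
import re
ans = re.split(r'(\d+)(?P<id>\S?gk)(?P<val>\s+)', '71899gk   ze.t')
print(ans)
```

['', '71899', 'gk', '   ', 'ze.t']

This matches one or more of a digit (captured); then optionally a non-whitespace character, then the literal 'gk' (captured as 'id'); then one or more of whitespace (captured as 'val').
Matches to split on: at [0:10] → '71899gk   '.
With a capturing group present, the delimiter's captured portion is kept in the result list.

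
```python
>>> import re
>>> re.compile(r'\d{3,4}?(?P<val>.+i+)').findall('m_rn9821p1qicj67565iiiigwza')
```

Pattern: 3 to 4 of a digit (lazy); then one or more of any character, then one or more of a literal 'i' (captured as 'val').
A `+?`/`*?`/`{m,n}?` starts at its minimum and grows only as far as needed for what follows to match.
Walking the string: at [4:23] match '9821p1qicj67565iiii', group 1 = '1p1qicj67565iiii'.
One capturing group, so `findall` returns just the captured substring from the one match — 1 in all.

['1p1qicj67565iiii']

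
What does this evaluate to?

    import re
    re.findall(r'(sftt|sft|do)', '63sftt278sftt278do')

Branches in `(...|...)` are attempted left-to-right; the first branch that allows the whole pattern to succeed is taken.
Matches: at [2:6] match 'sftt', group 1 = 'sftt'; at [9:13] match 'sftt', group 1 = 'sftt'; at [16:18] match 'do', group 1 = 'do'.
One capturing group, so `findall` returns just the captured substring from each match — 3 in all.

['sftt', 'sftt', 'do']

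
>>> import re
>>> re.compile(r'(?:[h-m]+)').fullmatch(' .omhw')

None

The pattern matches one or more of a character in [h-m] (non-capturing group).
`re.fullmatch` is like wrapping the pattern in `^…$` (in single-line mode).
Here the string isn't matched end-to-end, so the call returns None.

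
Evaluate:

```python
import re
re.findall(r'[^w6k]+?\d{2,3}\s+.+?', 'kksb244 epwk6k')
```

['sb244 e']

Pattern: one or more of any character except [w6k] (lazy); then 2 to 3 of a digit, then one or more of whitespace; then one or more of any character (lazy).
Walking the string: at [2:9] → 'sb244 e'.
`findall` yields the raw match text (1 of them) because the pattern has no groups.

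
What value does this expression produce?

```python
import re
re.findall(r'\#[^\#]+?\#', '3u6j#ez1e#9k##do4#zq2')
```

No capturing groups, so `findall` returns the 2 full match strings.

['#ez1e#', '#do4#']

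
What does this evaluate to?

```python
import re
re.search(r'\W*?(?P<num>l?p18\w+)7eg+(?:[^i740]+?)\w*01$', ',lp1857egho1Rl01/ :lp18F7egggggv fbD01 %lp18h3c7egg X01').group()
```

' %lp18h3c7egg X01'

This matches zero or more of a non-word character (lazy); then optionally the literal 'l', then the literal 'p18', then one or more of a word character (captured as 'num'); then the literal '7e', then one or more of a literal 'g'; then one or more of any character except [i740] (lazy) (non-capturing group); then zero or more of a word character, then the literal '01'; then anchored at the end.
`re.search` scans for the first position where the pattern succeeds.
The match spans [38:55] → ' %lp18h3c7egg X01'.
Captured: group 1 = 'lp18h3c'.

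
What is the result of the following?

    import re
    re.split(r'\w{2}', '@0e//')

The pattern matches exactly 2 of a word character.
Matches to split on: at [1:3] → '0e'.
Each match becomes a cut point; 2 segments remain.

['@', '//']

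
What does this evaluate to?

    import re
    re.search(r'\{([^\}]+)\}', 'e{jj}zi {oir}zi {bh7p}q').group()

'{jj}'

`search` walks the string left to right and returns the first match it finds.
The match spans [1:5] → '{jj}'.
Captured: group 1 = 'jj'.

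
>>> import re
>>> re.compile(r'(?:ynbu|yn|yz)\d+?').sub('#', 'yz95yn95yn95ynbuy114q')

Matches: at [0:3] → 'yz9'; at [4:7] → 'yn9'; at [8:11] → 'yn9'.
`sub` substitutes '#' at each match site.

'#5#5#5ynbuy114q'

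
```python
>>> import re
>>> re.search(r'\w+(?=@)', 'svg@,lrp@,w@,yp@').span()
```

The lookaround is zero-width — it requires the adjacent text to match without consuming it, so the asserted text isn't part of the match.
The match spans [0:3] → 'svg'.

(0, 3)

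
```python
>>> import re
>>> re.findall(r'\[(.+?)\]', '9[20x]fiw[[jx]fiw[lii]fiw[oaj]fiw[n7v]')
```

The `?` after the quantifier makes it lazy — it takes as little as possible before letting the rest of the pattern try.
Scanning left to right: at [1:6] match '[20x]', group 1 = '20x'; at [9:14] match '[[jx]', group 1 = '[jx'; at [17:22] match '[lii]', group 1 = 'lii'; at [25:30] match '[oaj]', group 1 = 'oaj'; at [33:38] match '[n7v]', group 1 = 'n7v'.
Because there's exactly one group, `findall` drops the full match and keeps group 1 from each hit.

['20x', '[jx', 'lii', 'oaj', 'n7v']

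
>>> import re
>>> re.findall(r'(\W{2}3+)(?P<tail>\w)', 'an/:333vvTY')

`findall` packs the 2 group values into a tuple for every match.

[('/:333', 'v')]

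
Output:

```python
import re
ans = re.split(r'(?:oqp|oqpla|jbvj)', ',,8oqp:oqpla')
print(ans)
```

[',,8', ':', 'la']

The regex engine tests alternatives in the order written; an earlier branch that matches wins even if a later one would match more.
Splitting on the pattern gives 3 pieces.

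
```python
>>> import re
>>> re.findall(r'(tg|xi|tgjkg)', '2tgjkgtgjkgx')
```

`|` is ordered: at each position the engine commits to the first alternative that works.
With a single group, `findall` returns only what that group captured — 2 items.

['tg', 'tg']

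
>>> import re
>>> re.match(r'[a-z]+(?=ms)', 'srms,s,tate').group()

'sr'

Lookahead/lookbehind check context without consuming it, so the matched span excludes the asserted characters.
`re.match` only tries the pattern at the start of the string.
The match spans [0:2] → 'sr'.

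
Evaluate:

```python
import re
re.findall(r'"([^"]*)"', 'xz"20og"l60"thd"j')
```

['20og', 'thd']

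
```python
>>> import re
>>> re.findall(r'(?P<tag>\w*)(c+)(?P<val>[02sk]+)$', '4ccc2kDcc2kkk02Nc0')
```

3 groups means the one result is a tuple of 3 captured strings — 1 here.

[('4ccc2kDcc2kkk02N', 'c', '0')]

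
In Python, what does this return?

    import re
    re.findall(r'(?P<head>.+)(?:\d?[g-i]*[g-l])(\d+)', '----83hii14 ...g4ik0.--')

[('----83hii14 ...g4i', '0')]

The pattern matches one or more of any character (captured as 'head'); then optionally a digit, then zero or more of a character in [g-i], then a character in [g-l] (non-capturing group); then one or more of a digit (captured).
Multiple groups make `findall` return tuples — one 2-tuple for the one match.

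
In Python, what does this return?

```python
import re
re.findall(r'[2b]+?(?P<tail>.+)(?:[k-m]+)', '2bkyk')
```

One capturing group, so `findall` returns just the captured substring from the one match — 1 in all.

['bky']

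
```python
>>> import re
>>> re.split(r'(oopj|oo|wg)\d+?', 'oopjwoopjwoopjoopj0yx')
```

Matches to split on: at [14:19] → 'oopj0'.
Because the pattern has a capturing group, `split` also inserts each captured text between the pieces.

['oopjwoopjwoopj', 'oopj', 'yx']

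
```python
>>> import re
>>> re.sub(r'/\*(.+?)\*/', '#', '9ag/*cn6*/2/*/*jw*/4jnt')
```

Because the quantifier is non-greedy, it stops expanding at the earliest point where the rest of the pattern can succeed.
Matches: at [3:10] → '/*cn6*/'; at [11:19] → '/*/*jw*/'.
Every occurrence is swapped for '#'.

'9ag#2#4jnt'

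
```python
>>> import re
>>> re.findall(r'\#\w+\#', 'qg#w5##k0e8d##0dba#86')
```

Scanning left to right: at [2:6] → '#w5#'; at [6:13] → '#k0e8d#'; at [13:19] → '#0dba#'.
No capturing groups, so `findall` returns the 3 full match strings.

['#w5#', '#k0e8d#', '#0dba#']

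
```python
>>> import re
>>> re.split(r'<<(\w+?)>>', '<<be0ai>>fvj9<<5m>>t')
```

['', 'be0ai', 'fvj9', '5m', 't']

With a capturing group present, the delimiter's captured portion is kept in the result list.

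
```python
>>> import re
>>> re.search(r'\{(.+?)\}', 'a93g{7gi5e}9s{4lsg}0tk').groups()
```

('7gi5e',)

The `?` after the quantifier makes it lazy — it takes as little as possible before letting the rest of the pattern try.
`re.search` tries every starting position until one works.
The match spans [4:11] → '{7gi5e}'.
Captured: group 1 = '7gi5e'.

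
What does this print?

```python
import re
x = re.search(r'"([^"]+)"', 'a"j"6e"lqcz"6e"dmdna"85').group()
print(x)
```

Unlike `match`, `search` isn't anchored — it looks for the pattern anywhere in the string.
The match spans [1:4] → '"j"'.
Captured: group 1 = 'j'.

"j"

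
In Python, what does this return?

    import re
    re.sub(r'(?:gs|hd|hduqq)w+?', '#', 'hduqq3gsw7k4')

'hduqq3#7k4'

Every occurrence is swapped for '#'.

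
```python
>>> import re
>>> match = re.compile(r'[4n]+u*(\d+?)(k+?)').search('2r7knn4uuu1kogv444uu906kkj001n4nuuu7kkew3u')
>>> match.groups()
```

('1', 'k')

This matches one or more of one of [4n], then zero or more of a literal 'u'; then one or more of a digit (lazy) (captured); then one or more of a literal 'k' (lazy) (captured).
`re.search` tries every starting position until one works.
The match spans [4:12] → 'nn4uuu1k'.
Captured: group 1 = '1', group 2 = 'k'.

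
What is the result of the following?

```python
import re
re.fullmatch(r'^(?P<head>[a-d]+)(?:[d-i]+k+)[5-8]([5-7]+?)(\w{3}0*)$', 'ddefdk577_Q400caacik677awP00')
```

None

`re.fullmatch` requires the pattern to consume the entire string.
Here the pattern can't cover the whole string, so the call returns None.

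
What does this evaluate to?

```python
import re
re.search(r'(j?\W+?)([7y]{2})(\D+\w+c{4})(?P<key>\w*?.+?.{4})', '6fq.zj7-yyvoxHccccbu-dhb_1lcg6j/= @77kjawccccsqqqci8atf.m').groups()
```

('-', 'yy', 'voxHcccc', 'bu-dh')

The pattern matches optionally a literal 'j', then one or more of a non-word character (lazy) (captured); then exactly 2 of one of [7y] (captured); then one or more of a non-digit, then one or more of a word character, then exactly 4 of a literal 'c' (captured); then zero or more of a word character (lazy), then one or more of any character (lazy), then exactly 4 of any character (captured as 'key').
`re.search` tries every starting position until one works.
The match spans [7:23] → '-yyvoxHccccbu-dh'.
Captured: group 1 = '-', group 2 = 'yy', group 3 = 'voxHcccc', group 4 = 'bu-dh'.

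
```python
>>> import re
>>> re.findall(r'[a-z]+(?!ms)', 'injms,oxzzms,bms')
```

['injms', 'oxzzms', 'bms']

`(?!…)`/`(?<!…)` only lets a position through if the neighbouring text does NOT match; no characters are consumed.
Scanning left to right: at [0:5] → 'injms'; at [6:12] → 'oxzzms'; at [13:16] → 'bms'.
`findall` yields the raw match text (3 of them) because the pattern has no groups.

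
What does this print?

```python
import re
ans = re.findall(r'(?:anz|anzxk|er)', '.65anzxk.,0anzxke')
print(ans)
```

Alternation tries branches left to right and keeps the first one that lets the overall match succeed at that position.
With no groups in the pattern, `findall` gives back each whole match — 2 here.

['anz', 'anz']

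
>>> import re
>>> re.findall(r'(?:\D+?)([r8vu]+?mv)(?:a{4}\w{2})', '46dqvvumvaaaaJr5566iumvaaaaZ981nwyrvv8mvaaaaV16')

['vvumv', 'umv', 'rvv8mv']

This matches one or more of a non-digit (lazy) (non-capturing group); then one or more of one of [r8vu] (lazy), then the literal 'mv' (captured); then exactly 4 of the literal 'a', then exactly 2 of a word character (non-capturing group).
A `+?`/`*?`/`{m,n}?` starts at its minimum and grows only as far as needed for what follows to match.
Scanning left to right: at [2:15] match 'dqvvumvaaaaJr', group 1 = 'vvumv'; at [19:29] match 'iumvaaaaZ9', group 1 = 'umv'; at [31:46] match 'nwyrvv8mvaaaaV1', group 1 = 'rvv8mv'.
`findall` collects group 1 from each match (3 total).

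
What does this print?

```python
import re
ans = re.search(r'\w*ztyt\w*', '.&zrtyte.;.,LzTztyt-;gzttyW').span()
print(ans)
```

The match spans [12:19] → 'LzTztyt'.

(12, 19)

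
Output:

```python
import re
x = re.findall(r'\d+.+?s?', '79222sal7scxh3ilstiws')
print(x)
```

The pattern matches one or more of a digit; then one or more of any character (lazy); then optionally a literal 's'.
No capturing groups, so `findall` returns the 3 full match strings.

['79222s', '7s', '3i']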